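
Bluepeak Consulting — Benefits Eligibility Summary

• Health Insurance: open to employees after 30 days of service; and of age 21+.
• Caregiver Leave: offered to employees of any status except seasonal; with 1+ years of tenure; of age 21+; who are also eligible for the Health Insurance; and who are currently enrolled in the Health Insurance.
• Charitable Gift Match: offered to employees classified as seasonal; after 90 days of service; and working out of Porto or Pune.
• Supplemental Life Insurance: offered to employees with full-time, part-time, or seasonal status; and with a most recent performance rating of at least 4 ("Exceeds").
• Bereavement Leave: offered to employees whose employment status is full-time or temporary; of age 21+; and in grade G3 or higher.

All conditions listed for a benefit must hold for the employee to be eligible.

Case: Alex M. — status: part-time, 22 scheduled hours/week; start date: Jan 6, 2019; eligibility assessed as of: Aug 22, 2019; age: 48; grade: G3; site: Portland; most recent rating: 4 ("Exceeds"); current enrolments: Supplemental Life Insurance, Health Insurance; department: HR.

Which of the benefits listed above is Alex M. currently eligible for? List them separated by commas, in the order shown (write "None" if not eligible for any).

Health Insurance, Supplemental Life Insurance

Service from Jan 6, 2019 to Aug 22, 2019: 228 days.
Health Insurance — service 228 days ≥ 30 days ✓; age 48 ≥ 21 ✓ → eligible.
Caregiver Leave — status part-time ✓ (not excluded); service 228 days < 1 year (≈365 days) ✗ → not eligible.
Charitable Gift Match — status part-time ✗ (requires seasonal) → not eligible.
Supplemental Life Insurance — status part-time ✓; rating 4 ≥ 4 ✓ → eligible.
Bereavement Leave — status part-time ✗ (requires full-time or temporary) → not eligible.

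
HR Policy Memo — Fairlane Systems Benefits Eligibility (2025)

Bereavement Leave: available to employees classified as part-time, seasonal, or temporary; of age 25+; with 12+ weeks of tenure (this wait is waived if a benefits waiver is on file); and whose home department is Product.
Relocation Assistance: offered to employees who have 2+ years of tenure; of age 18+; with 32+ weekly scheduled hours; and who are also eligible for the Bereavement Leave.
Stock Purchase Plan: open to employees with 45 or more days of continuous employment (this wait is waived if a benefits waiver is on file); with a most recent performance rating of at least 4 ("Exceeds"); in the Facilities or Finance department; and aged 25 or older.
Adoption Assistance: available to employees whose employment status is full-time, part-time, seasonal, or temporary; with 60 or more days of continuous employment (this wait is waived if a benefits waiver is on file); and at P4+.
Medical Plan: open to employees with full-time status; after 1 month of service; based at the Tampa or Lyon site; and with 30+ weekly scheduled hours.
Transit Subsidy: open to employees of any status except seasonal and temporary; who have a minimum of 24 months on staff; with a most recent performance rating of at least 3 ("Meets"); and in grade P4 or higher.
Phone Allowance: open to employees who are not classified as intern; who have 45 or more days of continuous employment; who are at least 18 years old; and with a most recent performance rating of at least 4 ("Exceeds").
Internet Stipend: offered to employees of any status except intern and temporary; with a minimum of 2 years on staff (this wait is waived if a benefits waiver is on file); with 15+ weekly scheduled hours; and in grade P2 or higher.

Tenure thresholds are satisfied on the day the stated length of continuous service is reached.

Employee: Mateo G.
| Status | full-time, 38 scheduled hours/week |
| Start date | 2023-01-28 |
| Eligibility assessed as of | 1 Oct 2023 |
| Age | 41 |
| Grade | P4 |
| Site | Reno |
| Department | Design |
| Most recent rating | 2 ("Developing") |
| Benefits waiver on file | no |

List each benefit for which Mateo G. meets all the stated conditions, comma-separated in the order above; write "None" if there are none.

Adoption Assistance

Service from 2023-01-28 to 1 Oct 2023: 246 days.
Bereavement Leave — status full-time ✗ (requires part-time, seasonal, or temporary) → not eligible.
Relocation Assistance — service 246 days < 2 years (≈730 days) ✗ → not eligible.
Stock Purchase Plan — no waiver, service 246 days ≥ 45 days ✓; rating 2 < 4 ✗ → not eligible.
Adoption Assistance — status full-time ✓; no waiver, service 246 days ≥ 60 days ✓; grade P4 ≥ P4 ✓ → eligible.
Medical Plan — status full-time ✓; service 246 days ≥ 1 month (≈30 days) ✓; site Reno ✗ (not Tampa or Lyon) → not eligible.
Transit Subsidy — status full-time ✓ (not excluded); service 246 days < 24 months (≈720 days) ✗ → not eligible.
Phone Allowance — status full-time ✓ (not excluded); service 246 days ≥ 45 days ✓; age 41 ≥ 18 ✓; rating 2 < 4 ✗ → not eligible.
Internet Stipend — status full-time ✓ (not excluded); no waiver, service 246 days < 2 years (≈730 days) ✗ → not eligible.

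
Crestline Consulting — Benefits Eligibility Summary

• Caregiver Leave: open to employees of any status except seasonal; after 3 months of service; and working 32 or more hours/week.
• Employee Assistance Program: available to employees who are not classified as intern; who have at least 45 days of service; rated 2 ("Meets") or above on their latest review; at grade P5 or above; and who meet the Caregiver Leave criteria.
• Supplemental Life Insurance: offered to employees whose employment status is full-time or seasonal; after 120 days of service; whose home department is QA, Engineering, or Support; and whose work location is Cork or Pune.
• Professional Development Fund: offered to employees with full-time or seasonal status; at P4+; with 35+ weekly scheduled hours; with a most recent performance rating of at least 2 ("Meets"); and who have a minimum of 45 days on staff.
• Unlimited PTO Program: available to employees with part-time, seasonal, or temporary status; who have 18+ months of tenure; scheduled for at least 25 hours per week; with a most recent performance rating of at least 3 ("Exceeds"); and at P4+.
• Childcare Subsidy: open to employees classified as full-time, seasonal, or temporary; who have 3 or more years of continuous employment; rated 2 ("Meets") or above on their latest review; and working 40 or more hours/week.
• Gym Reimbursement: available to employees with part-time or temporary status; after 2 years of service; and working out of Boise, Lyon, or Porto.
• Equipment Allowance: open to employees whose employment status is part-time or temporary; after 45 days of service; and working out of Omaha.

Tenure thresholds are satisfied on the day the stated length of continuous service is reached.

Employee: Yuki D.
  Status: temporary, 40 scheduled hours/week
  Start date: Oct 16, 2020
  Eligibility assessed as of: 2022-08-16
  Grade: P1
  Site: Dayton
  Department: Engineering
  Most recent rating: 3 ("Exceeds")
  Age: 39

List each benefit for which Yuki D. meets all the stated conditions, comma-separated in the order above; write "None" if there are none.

Service from Oct 16, 2020 to 2022-08-16: 669 days.
Caregiver Leave — status temporary ✓ (not excluded); service 669 days ≥ 3 months (≈90 days) ✓; 40 hrs/wk ≥ 32 ✓ → eligible.
Employee Assistance Program — status temporary ✓ (not excluded); service 669 days ≥ 45 days ✓; rating 3 ≥ 2 ✓; grade P1 < P5 ✗ → not eligible.
Supplemental Life Insurance — status temporary ✗ (requires full-time or seasonal) → not eligible.
Professional Development Fund — status temporary ✗ (requires full-time or seasonal) → not eligible.
Unlimited PTO Program — status temporary ✓; service 669 days ≥ 18 months (≈540 days) ✓; 40 hrs/wk ≥ 25 ✓; rating 3 ≥ 3 ✓; grade P1 < P4 ✗ → not eligible.
Childcare Subsidy — status temporary ✓; service 669 days < 3 years (≈1095 days) ✗ → not eligible.
Gym Reimbursement — status temporary ✓; service 669 days < 2 years (≈730 days) ✗ → not eligible.
Equipment Allowance — status temporary ✓; service 669 days ≥ 45 days ✓; site Dayton ✗ (not Omaha) → not eligible.

Caregiver Leave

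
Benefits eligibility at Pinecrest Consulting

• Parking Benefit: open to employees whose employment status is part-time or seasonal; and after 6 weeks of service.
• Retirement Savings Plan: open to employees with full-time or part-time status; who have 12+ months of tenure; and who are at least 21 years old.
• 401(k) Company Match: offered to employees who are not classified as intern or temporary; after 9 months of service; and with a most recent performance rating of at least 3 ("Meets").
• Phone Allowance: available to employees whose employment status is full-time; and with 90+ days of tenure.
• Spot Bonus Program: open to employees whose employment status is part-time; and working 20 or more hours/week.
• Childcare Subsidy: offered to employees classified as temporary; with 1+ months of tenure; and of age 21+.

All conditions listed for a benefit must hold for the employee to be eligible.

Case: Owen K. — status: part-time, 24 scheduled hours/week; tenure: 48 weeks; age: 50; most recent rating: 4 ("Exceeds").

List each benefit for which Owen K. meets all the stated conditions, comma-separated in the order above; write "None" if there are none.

Parking Benefit — status part-time ✓; service 48 weeks ≥ 6 weeks ✓ → eligible.
Retirement Savings Plan — status part-time ✓; service 48 weeks < 12 months (≈360 days) ✗ → not eligible.
401(k) Company Match — status part-time ✓ (not excluded); service 48 weeks ≥ 9 months (≈270 days) ✓; rating 4 ≥ 3 ✓ → eligible.
Phone Allowance — status part-time ✗ (requires full-time) → not eligible.
Spot Bonus Program — status part-time ✓; 24 hrs/wk ≥ 20 ✓ → eligible.
Childcare Subsidy — status part-time ✗ (requires temporary) → not eligible.

Parking Benefit, 401(k) Company Match, Spot Bonus Program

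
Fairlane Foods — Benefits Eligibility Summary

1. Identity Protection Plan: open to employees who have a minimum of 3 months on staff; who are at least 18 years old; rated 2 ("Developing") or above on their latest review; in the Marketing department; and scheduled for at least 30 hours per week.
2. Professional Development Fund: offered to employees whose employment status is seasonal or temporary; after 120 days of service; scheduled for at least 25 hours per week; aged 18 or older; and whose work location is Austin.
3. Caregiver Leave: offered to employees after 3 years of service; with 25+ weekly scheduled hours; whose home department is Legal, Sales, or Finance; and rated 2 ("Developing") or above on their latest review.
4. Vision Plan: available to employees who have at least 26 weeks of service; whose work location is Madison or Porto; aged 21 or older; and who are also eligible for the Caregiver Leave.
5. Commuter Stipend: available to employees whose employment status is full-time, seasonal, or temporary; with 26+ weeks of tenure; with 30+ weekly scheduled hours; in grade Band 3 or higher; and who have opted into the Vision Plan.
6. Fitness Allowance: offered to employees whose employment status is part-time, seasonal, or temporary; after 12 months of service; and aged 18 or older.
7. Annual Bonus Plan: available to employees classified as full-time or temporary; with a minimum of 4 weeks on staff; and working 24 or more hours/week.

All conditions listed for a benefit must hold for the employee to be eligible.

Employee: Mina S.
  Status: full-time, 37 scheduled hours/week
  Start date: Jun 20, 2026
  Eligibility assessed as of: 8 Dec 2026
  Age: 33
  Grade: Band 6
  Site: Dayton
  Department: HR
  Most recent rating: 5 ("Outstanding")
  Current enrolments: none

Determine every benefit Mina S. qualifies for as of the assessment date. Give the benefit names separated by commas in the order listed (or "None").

Service from Jun 20, 2026 to 8 Dec 2026: 171 days.
Identity Protection Plan — service 171 days ≥ 3 months (≈90 days) ✓; age 33 ≥ 18 ✓; rating 5 ≥ 2 ✓; dept HR ✗ → not eligible.
Professional Development Fund — status full-time ✗ (requires seasonal or temporary) → not eligible.
Caregiver Leave — service 171 days < 3 years (≈1095 days) ✗ → not eligible.
Vision Plan — service 171 days < 26 weeks (≈182 days) ✗ → not eligible.
Commuter Stipend — status full-time ✓; service 171 days < 26 weeks (≈182 days) ✗ → not eligible.
Fitness Allowance — status full-time ✗ (requires part-time, seasonal, or temporary) → not eligible.
Annual Bonus Plan — status full-time ✓; service 171 days ≥ 4 weeks (≈28 days) ✓; 37 hrs/wk ≥ 24 ✓ → eligible.

Annual Bonus Plan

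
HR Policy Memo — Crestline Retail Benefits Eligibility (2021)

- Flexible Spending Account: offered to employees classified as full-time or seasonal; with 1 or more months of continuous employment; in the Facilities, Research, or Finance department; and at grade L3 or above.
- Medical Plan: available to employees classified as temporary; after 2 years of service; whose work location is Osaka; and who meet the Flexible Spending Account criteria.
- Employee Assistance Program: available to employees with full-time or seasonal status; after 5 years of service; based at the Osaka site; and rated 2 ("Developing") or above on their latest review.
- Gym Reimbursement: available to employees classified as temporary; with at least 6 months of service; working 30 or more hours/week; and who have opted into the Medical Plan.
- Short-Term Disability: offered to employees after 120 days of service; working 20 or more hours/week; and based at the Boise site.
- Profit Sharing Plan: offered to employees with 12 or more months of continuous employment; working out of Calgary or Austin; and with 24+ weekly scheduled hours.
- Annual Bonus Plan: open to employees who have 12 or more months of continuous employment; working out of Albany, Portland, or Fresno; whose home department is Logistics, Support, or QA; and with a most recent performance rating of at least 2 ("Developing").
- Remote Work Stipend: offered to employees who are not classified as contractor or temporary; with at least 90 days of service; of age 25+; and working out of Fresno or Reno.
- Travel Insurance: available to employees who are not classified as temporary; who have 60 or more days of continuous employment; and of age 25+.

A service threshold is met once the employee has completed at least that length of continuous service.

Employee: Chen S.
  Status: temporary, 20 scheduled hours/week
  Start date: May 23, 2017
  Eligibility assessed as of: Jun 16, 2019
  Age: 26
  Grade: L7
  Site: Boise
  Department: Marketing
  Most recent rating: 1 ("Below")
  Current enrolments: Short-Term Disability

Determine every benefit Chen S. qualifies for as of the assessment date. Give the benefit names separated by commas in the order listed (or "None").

Short-Term Disability

Service from May 23, 2017 to Jun 16, 2019: 754 days.
Flexible Spending Account — status temporary ✗ (requires full-time or seasonal) → not eligible.
Medical Plan — status temporary ✓; service 754 days ≥ 2 years (≈730 days) ✓; site Boise ✗ (not Osaka) → not eligible.
Employee Assistance Program — status temporary ✗ (requires full-time or seasonal) → not eligible.
Gym Reimbursement — status temporary ✓; service 754 days ≥ 6 months (≈180 days) ✓; 20 hrs/wk < 30 ✗ → not eligible.
Short-Term Disability — service 754 days ≥ 120 days ✓; 20 hrs/wk ≥ 20 ✓; site Boise ✓ → eligible.
Profit Sharing Plan — service 754 days ≥ 12 months (≈360 days) ✓; site Boise ✗ (not Calgary or Austin) → not eligible.
Annual Bonus Plan — service 754 days ≥ 12 months (≈360 days) ✓; site Boise ✗ (not Albany, Portland, or Fresno) → not eligible.
Remote Work Stipend — status temporary ✗ (excluded) → not eligible.
Travel Insurance — status temporary ✗ (excluded) → not eligible.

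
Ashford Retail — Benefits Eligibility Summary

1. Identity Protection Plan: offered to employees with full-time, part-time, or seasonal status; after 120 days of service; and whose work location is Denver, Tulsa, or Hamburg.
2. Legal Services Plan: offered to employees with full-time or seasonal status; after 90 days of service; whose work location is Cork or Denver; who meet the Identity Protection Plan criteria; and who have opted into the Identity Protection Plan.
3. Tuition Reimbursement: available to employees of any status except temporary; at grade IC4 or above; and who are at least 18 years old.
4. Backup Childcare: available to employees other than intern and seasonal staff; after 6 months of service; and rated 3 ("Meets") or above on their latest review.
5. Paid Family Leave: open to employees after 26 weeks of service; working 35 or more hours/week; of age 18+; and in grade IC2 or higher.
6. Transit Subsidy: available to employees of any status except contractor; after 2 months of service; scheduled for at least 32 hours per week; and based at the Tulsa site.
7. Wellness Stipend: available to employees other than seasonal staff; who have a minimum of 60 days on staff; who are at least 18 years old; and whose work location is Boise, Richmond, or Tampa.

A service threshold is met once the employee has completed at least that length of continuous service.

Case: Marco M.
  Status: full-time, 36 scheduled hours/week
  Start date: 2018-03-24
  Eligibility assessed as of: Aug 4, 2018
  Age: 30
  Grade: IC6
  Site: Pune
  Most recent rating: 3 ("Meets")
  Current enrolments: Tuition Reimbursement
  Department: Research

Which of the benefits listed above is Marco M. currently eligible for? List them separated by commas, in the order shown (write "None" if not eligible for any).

Tuition Reimbursement

Service from 2018-03-24 to Aug 4, 2018: 133 days.
Identity Protection Plan — status full-time ✓; service 133 days ≥ 120 days ✓; site Pune ✗ (not Denver, Tulsa, or Hamburg) → not eligible.
Legal Services Plan — status full-time ✓; service 133 days ≥ 90 days ✓; site Pune ✗ (not Cork or Denver) → not eligible.
Tuition Reimbursement — status full-time ✓ (not excluded); grade IC6 ≥ IC4 ✓; age 30 ≥ 18 ✓ → eligible.
Backup Childcare — status full-time ✓ (not excluded); service 133 days < 6 months (≈180 days) ✗ → not eligible.
Paid Family Leave — service 133 days < 26 weeks (≈182 days) ✗ → not eligible.
Transit Subsidy — status full-time ✓ (not excluded); service 133 days ≥ 2 months (≈60 days) ✓; 36 hrs/wk ≥ 32 ✓; site Pune ✗ (not Tulsa) → not eligible.
Wellness Stipend — status full-time ✓ (not excluded); service 133 days ≥ 60 days ✓; age 30 ≥ 18 ✓; site Pune ✗ (not Boise, Richmond, or Tampa) → not eligible.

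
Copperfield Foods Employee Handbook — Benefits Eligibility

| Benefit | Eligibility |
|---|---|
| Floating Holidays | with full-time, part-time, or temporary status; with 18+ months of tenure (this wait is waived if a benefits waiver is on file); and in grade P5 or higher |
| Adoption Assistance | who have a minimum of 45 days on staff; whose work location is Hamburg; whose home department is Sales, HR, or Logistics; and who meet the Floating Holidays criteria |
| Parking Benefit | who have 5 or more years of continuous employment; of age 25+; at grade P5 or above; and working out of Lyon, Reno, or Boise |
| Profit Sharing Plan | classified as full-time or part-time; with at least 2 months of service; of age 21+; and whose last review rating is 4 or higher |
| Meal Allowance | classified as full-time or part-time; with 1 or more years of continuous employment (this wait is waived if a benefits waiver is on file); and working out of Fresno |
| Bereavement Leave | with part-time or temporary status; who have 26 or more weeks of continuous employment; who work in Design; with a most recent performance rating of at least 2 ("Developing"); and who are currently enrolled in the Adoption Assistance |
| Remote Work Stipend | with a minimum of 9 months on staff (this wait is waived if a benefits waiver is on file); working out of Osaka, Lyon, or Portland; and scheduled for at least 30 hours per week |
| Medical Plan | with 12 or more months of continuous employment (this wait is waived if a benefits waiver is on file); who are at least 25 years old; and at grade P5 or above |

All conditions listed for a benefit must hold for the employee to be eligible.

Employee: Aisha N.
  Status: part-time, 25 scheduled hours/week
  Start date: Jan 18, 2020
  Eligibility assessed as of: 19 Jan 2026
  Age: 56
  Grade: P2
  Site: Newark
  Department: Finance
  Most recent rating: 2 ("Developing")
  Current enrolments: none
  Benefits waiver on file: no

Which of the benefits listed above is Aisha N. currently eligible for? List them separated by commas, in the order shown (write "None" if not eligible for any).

None

Service from Jan 18, 2020 to 19 Jan 2026: 2193 days.
Floating Holidays — status part-time ✓; no waiver, service 2193 days ≥ 18 months (≈540 days) ✓; grade P2 < P5 ✗ → not eligible.
Adoption Assistance — service 2193 days ≥ 45 days ✓; site Newark ✗ (not Hamburg) → not eligible.
Parking Benefit — service 2193 days ≥ 5 years (≈1825 days) ✓; age 56 ≥ 25 ✓; grade P2 < P5 ✗ → not eligible.
Profit Sharing Plan — status part-time ✓; service 2193 days ≥ 2 months (≈60 days) ✓; age 56 ≥ 21 ✓; rating 2 < 4 ✗ → not eligible.
Meal Allowance — status part-time ✓; no waiver, service 2193 days ≥ 1 year (≈365 days) ✓; site Newark ✗ (not Fresno) → not eligible.
Bereavement Leave — status part-time ✓; service 2193 days ≥ 26 weeks (≈182 days) ✓; dept Finance ✗ → not eligible.
Remote Work Stipend — no waiver, service 2193 days ≥ 9 months (≈270 days) ✓; site Newark ✗ (not Osaka, Lyon, or Portland) → not eligible.
Medical Plan — no waiver, service 2193 days ≥ 12 months (≈360 days) ✓; age 56 ≥ 25 ✓; grade P2 < P5 ✗ → not eligible.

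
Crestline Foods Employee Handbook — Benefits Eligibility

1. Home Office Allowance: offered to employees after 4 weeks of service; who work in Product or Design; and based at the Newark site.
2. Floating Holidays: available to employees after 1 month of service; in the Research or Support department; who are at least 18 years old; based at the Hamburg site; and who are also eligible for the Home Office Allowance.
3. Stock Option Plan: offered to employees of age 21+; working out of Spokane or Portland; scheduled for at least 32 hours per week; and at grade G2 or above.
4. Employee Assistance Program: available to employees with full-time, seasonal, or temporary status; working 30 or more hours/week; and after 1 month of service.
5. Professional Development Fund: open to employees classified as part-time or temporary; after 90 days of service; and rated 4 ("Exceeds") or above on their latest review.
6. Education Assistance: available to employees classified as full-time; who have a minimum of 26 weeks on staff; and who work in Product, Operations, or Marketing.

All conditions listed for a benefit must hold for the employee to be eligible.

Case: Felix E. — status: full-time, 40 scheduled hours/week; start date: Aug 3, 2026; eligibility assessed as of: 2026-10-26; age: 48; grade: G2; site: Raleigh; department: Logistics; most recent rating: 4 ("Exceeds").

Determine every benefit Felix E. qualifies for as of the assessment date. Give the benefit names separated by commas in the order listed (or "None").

Employee Assistance Program

Service from Aug 3, 2026 to 2026-10-26: 84 days.
Home Office Allowance — service 84 days ≥ 4 weeks (≈28 days) ✓; dept Logistics ✗ → not eligible.
Floating Holidays — service 84 days ≥ 1 month (≈30 days) ✓; dept Logistics ✗ → not eligible.
Stock Option Plan — age 48 ≥ 21 ✓; site Raleigh ✗ (not Spokane or Portland) → not eligible.
Employee Assistance Program — status full-time ✓; 40 hrs/wk ≥ 30 ✓; service 84 days ≥ 1 month (≈30 days) ✓ → eligible.
Professional Development Fund — status full-time ✗ (requires part-time or temporary) → not eligible.
Education Assistance — status full-time ✓; service 84 days < 26 weeks (≈182 days) ✗ → not eligible.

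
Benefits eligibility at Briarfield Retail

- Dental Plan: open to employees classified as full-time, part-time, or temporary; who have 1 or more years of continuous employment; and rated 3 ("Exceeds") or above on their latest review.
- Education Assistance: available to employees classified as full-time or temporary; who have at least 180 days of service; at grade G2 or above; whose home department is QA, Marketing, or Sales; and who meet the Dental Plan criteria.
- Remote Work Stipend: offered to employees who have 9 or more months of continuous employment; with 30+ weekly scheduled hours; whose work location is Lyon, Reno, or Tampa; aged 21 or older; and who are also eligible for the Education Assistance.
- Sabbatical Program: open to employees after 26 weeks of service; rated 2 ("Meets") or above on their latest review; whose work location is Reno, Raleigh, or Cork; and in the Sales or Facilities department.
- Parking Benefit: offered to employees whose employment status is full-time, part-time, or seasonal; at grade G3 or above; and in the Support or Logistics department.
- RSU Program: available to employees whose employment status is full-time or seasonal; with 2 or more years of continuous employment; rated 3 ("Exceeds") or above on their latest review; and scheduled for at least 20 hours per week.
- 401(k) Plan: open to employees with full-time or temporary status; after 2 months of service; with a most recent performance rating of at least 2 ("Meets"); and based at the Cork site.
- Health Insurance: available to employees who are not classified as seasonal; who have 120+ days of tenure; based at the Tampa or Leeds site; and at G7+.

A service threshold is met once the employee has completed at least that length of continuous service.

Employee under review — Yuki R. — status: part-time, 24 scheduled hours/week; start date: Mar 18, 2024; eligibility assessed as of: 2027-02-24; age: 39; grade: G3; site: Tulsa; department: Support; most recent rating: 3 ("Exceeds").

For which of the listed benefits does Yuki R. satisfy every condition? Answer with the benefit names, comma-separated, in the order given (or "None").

Service from Mar 18, 2024 to 2027-02-24: 1073 days.
Dental Plan — status part-time ✓; service 1073 days ≥ 1 year (≈365 days) ✓; rating 3 ≥ 3 ✓ → eligible.
Education Assistance — status part-time ✗ (requires full-time or temporary) → not eligible.
Remote Work Stipend — service 1073 days ≥ 9 months (≈270 days) ✓; 24 hrs/wk < 30 ✗ → not eligible.
Sabbatical Program — service 1073 days ≥ 26 weeks (≈182 days) ✓; rating 3 ≥ 2 ✓; site Tulsa ✗ (not Reno, Raleigh, or Cork) → not eligible.
Parking Benefit — status part-time ✓; grade G3 ≥ G3 ✓; dept Support ✓ → eligible.
RSU Program — status part-time ✗ (requires full-time or seasonal) → not eligible.
401(k) Plan — status part-time ✗ (requires full-time or temporary) → not eligible.
Health Insurance — status part-time ✓ (not excluded); service 1073 days ≥ 120 days ✓; site Tulsa ✗ (not Tampa or Leeds) → not eligible.

Dental Plan, Parking Benefit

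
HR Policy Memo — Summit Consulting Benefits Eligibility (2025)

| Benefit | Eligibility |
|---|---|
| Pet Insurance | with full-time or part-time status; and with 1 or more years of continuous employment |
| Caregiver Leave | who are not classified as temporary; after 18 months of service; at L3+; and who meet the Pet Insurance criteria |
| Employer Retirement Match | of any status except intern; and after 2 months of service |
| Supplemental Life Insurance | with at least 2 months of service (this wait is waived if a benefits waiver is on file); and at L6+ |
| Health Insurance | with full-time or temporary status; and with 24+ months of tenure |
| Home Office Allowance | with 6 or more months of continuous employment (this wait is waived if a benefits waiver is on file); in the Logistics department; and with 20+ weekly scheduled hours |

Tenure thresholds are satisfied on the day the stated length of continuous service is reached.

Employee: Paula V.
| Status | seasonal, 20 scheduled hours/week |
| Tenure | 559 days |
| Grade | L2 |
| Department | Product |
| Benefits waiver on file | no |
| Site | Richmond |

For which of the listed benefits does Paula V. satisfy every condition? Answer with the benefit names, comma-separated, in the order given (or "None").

Employer Retirement Match

Pet Insurance — status seasonal ✗ (requires full-time or part-time) → not eligible.
Caregiver Leave — status seasonal ✓ (not excluded); service 559 days ≥ 18 months (≈540 days) ✓; grade L2 < L3 ✗ → not eligible.
Employer Retirement Match — status seasonal ✓ (not excluded); service 559 days ≥ 2 months (≈60 days) ✓ → eligible.
Supplemental Life Insurance — no waiver, service 559 days ≥ 2 months (≈60 days) ✓; grade L2 < L6 ✗ → not eligible.
Health Insurance — status seasonal ✗ (requires full-time or temporary) → not eligible.
Home Office Allowance — no waiver, service 559 days ≥ 6 months (≈180 days) ✓; dept Product ✗ → not eligible.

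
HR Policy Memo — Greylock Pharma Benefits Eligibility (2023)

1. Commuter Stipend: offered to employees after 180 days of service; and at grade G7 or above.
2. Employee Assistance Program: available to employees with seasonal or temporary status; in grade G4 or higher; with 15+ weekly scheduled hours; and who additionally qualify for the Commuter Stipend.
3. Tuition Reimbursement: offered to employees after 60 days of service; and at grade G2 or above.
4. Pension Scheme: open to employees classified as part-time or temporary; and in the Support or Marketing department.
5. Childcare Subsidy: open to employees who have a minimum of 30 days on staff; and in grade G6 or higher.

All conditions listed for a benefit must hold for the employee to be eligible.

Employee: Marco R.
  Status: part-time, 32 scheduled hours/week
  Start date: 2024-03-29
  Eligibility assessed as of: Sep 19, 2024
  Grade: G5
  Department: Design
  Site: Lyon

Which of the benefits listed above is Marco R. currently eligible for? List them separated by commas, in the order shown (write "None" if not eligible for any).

Tuition Reimbursement

Service from 2024-03-29 to Sep 19, 2024: 174 days.
Commuter Stipend — service 174 days < 180 days ✗ → not eligible.
Employee Assistance Program — status part-time ✗ (requires seasonal or temporary) → not eligible.
Tuition Reimbursement — service 174 days ≥ 60 days ✓; grade G5 ≥ G2 ✓ → eligible.
Pension Scheme — status part-time ✓; dept Design ✗ → not eligible.
Childcare Subsidy — service 174 days ≥ 30 days ✓; grade G5 < G6 ✗ → not eligible.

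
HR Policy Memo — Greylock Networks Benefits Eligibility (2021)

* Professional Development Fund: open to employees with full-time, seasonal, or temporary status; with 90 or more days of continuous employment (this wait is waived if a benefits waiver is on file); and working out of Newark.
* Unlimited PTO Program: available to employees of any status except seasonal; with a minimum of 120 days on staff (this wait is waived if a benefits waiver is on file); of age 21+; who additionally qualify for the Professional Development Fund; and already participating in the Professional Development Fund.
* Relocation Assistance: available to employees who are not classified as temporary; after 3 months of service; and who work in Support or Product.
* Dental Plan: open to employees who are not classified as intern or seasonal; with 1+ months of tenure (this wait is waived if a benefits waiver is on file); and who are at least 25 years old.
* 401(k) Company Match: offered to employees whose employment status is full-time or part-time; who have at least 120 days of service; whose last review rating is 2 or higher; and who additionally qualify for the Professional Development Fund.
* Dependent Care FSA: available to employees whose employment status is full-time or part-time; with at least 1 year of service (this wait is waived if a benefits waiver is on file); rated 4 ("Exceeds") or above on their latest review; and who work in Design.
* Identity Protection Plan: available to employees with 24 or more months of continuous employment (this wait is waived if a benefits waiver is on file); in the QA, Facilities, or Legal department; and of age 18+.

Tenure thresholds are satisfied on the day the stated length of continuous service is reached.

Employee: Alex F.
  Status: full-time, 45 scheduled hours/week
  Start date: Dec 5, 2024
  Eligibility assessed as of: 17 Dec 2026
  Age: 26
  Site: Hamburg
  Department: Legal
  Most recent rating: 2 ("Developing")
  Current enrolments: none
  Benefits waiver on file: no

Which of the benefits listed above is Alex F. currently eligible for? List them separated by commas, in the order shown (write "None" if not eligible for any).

Dental Plan, Identity Protection Plan

Service from Dec 5, 2024 to 17 Dec 2026: 742 days.
Professional Development Fund — status full-time ✓; no waiver, service 742 days ≥ 90 days ✓; site Hamburg ✗ (not Newark) → not eligible.
Unlimited PTO Program — status full-time ✓ (not excluded); no waiver, service 742 days ≥ 120 days ✓; age 26 ≥ 21 ✓; not eligible for Professional Development Fund ✗ → not eligible.
Relocation Assistance — status full-time ✓ (not excluded); service 742 days ≥ 3 months (≈90 days) ✓; dept Legal ✗ → not eligible.
Dental Plan — status full-time ✓ (not excluded); no waiver, service 742 days ≥ 1 month (≈30 days) ✓; age 26 ≥ 25 ✓ → eligible.
401(k) Company Match — status full-time ✓; service 742 days ≥ 120 days ✓; rating 2 ≥ 2 ✓; not eligible for Professional Development Fund ✗ → not eligible.
Dependent Care FSA — status full-time ✓; no waiver, service 742 days ≥ 1 year (≈365 days) ✓; rating 2 < 4 ✗ → not eligible.
Identity Protection Plan — no waiver, service 742 days ≥ 24 months (≈720 days) ✓; dept Legal ✓; age 26 ≥ 18 ✓ → eligible.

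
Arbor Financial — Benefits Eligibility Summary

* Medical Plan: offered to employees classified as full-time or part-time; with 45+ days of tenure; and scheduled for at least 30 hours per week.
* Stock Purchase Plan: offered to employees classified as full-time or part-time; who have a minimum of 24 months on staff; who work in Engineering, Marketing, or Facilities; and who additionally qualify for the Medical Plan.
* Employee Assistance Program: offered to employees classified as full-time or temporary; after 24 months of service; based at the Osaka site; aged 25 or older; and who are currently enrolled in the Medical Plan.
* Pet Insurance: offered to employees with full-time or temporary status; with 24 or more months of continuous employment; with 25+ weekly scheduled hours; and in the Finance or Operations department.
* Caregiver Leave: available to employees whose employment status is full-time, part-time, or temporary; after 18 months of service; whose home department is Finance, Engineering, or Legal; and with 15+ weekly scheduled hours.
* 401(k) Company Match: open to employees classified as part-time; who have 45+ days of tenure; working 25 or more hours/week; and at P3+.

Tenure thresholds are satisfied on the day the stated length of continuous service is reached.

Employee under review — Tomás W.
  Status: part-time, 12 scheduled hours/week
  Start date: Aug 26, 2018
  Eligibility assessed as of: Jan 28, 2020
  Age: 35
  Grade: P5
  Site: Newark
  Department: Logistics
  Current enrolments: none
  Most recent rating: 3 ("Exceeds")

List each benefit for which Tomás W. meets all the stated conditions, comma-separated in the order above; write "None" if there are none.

Service from Aug 26, 2018 to Jan 28, 2020: 520 days.
Medical Plan — status part-time ✓; service 520 days ≥ 45 days ✓; 12 hrs/wk < 30 ✗ → not eligible.
Stock Purchase Plan — status part-time ✓; service 520 days < 24 months (≈720 days) ✗ → not eligible.
Employee Assistance Program — status part-time ✗ (requires full-time or temporary) → not eligible.
Pet Insurance — status part-time ✗ (requires full-time or temporary) → not eligible.
Caregiver Leave — status part-time ✓; service 520 days < 18 months (≈540 days) ✗ → not eligible.
401(k) Company Match — status part-time ✓; service 520 days ≥ 45 days ✓; 12 hrs/wk < 25 ✗ → not eligible.

None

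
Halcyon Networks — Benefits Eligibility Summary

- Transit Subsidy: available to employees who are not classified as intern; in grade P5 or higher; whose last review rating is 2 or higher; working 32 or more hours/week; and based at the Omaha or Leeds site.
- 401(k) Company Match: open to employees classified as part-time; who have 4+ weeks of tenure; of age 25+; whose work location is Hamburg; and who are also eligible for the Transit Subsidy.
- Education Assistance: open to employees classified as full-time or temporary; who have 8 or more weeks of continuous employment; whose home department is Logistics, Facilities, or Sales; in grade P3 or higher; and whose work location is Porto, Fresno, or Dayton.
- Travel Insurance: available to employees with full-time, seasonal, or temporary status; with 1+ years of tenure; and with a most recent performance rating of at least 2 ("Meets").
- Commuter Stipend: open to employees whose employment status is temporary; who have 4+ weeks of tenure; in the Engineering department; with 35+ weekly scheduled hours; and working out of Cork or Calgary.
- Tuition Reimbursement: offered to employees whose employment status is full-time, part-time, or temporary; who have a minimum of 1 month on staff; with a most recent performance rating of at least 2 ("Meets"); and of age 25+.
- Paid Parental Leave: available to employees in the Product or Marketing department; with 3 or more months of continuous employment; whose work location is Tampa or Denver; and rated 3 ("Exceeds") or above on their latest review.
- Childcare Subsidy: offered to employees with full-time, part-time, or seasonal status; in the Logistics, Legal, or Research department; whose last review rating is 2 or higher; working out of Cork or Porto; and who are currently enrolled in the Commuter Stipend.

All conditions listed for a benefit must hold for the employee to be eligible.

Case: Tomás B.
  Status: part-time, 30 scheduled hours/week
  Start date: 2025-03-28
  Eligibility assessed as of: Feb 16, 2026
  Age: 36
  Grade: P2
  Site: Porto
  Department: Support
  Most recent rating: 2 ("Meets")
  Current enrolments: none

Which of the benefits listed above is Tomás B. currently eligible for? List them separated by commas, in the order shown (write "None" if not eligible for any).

Tuition Reimbursement

Service from 2025-03-28 to Feb 16, 2026: 325 days.
Transit Subsidy — status part-time ✓ (not excluded); grade P2 < P5 ✗ → not eligible.
401(k) Company Match — status part-time ✓; service 325 days ≥ 4 weeks (≈28 days) ✓; age 36 ≥ 25 ✓; site Porto ✗ (not Hamburg) → not eligible.
Education Assistance — status part-time ✗ (requires full-time or temporary) → not eligible.
Travel Insurance — status part-time ✗ (requires full-time, seasonal, or temporary) → not eligible.
Commuter Stipend — status part-time ✗ (requires temporary) → not eligible.
Tuition Reimbursement — status part-time ✓; service 325 days ≥ 1 month (≈30 days) ✓; rating 2 ≥ 2 ✓; age 36 ≥ 25 ✓ → eligible.
Paid Parental Leave — dept Support ✗ → not eligible.
Childcare Subsidy — status part-time ✓; dept Support ✗ → not eligible.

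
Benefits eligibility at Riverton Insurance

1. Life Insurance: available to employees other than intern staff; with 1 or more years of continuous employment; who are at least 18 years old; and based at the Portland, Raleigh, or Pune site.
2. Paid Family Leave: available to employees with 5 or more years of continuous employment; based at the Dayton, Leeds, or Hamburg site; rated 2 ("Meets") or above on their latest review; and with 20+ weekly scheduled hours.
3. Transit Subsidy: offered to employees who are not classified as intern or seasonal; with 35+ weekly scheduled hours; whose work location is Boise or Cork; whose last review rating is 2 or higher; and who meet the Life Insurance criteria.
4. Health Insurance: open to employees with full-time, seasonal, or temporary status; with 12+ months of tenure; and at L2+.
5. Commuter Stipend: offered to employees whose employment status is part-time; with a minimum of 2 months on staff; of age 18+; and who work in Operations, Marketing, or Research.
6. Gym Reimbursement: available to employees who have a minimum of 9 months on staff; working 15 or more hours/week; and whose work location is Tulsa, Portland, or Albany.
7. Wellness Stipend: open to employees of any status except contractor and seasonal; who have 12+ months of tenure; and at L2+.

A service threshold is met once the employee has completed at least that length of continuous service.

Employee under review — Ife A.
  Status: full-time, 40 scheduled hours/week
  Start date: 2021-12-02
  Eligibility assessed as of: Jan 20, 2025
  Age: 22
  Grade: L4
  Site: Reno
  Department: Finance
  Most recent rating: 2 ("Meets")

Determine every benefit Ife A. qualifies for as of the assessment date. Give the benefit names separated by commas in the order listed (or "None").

Service from 2021-12-02 to Jan 20, 2025: 1145 days.
Life Insurance — status full-time ✓ (not excluded); service 1145 days ≥ 1 year (≈365 days) ✓; age 22 ≥ 18 ✓; site Reno ✗ (not Portland, Raleigh, or Pune) → not eligible.
Paid Family Leave — service 1145 days < 5 years (≈1825 days) ✗ → not eligible.
Transit Subsidy — status full-time ✓ (not excluded); 40 hrs/wk ≥ 35 ✓; site Reno ✗ (not Boise or Cork) → not eligible.
Health Insurance — status full-time ✓; service 1145 days ≥ 12 months (≈360 days) ✓; grade L4 ≥ L2 ✓ → eligible.
Commuter Stipend — status full-time ✗ (requires part-time) → not eligible.
Gym Reimbursement — service 1145 days ≥ 9 months (≈270 days) ✓; 40 hrs/wk ≥ 15 ✓; site Reno ✗ (not Tulsa, Portland, or Albany) → not eligible.
Wellness Stipend — status full-time ✓ (not excluded); service 1145 days ≥ 12 months (≈360 days) ✓; grade L4 ≥ L2 ✓ → eligible.

Health Insurance, Wellness Stipend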